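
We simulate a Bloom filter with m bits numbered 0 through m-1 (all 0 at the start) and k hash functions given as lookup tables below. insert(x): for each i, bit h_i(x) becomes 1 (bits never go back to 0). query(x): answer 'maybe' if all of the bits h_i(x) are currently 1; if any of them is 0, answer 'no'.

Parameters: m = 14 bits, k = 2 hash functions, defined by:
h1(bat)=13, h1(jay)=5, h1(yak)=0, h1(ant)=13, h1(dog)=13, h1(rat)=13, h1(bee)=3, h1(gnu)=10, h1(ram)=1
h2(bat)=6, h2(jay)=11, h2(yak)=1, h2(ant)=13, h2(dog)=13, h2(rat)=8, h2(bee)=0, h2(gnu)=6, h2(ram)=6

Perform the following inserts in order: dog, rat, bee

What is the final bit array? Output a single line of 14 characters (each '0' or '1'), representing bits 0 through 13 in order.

Answer: 10010000100001

Derivation:
Start: bits=00000000000000
After insert 'dog': sets bits 13 -> bits=00000000000001
After insert 'rat': sets bits 8 13 -> bits=00000000100001
After insert 'bee': sets bits 0 3 -> bits=10010000100001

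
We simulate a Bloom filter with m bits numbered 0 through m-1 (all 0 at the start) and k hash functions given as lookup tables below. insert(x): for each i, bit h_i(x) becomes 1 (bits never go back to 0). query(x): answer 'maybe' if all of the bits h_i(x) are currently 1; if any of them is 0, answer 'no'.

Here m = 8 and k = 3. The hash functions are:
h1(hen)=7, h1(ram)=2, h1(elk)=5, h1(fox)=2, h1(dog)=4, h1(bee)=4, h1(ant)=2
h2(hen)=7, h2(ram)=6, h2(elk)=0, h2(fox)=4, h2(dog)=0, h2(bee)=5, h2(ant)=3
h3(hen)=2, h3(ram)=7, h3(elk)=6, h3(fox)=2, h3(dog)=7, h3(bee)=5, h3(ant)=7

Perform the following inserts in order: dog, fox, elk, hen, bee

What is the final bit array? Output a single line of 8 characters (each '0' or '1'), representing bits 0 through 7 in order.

Start: bits=00000000
After insert 'dog': sets bits 0 4 7 -> bits=10001001
After insert 'fox': sets bits 2 4 -> bits=10101001
After insert 'elk': sets bits 0 5 6 -> bits=10101111
After insert 'hen': sets bits 2 7 -> bits=10101111
After insert 'bee': sets bits 4 5 -> bits=10101111

Answer: 10101111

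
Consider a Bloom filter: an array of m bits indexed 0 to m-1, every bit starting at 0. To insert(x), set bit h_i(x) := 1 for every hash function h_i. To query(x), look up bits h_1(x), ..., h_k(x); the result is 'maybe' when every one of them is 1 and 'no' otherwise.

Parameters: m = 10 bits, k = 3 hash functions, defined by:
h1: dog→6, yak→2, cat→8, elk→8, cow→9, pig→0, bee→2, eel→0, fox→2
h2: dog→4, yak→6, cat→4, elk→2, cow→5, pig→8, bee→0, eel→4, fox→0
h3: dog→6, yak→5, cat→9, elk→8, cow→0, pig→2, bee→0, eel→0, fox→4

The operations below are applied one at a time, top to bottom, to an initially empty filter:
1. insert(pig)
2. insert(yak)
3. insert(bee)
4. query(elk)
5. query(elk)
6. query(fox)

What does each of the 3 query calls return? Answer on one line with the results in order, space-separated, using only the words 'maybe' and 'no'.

Start: bits=0000000000
Op 1: insert pig -> sets bits 0 2 8 -> bits=1010000010
Op 2: insert yak -> sets bits 2 5 6 -> bits=1010011010
Op 3: insert bee -> sets bits 0 2 -> bits=1010011010
Op 4: query elk -> checks bit2=1, bit8=1 (all 1) -> maybe
Op 5: query elk -> checks bit2=1, bit8=1 (all 1) -> maybe
Op 6: query fox -> checks bit0=1, bit2=1, bit4=0 (has a 0) -> no
Query results in order: maybe maybe no

Answer: maybe maybe no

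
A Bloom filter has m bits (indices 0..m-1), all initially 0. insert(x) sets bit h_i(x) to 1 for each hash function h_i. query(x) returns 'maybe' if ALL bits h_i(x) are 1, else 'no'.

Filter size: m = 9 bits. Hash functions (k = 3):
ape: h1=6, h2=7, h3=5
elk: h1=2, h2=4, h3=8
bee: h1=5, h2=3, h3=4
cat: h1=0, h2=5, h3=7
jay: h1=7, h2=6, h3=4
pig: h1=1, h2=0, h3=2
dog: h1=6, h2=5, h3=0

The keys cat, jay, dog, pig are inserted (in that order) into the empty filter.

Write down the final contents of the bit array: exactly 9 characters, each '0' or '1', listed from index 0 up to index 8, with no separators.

Start: bits=000000000
After insert 'cat': sets bits 0 5 7 -> bits=100001010
After insert 'jay': sets bits 4 6 7 -> bits=100011110
After insert 'dog': sets bits 0 5 6 -> bits=100011110
After insert 'pig': sets bits 0 1 2 -> bits=111011110

Answer: 111011110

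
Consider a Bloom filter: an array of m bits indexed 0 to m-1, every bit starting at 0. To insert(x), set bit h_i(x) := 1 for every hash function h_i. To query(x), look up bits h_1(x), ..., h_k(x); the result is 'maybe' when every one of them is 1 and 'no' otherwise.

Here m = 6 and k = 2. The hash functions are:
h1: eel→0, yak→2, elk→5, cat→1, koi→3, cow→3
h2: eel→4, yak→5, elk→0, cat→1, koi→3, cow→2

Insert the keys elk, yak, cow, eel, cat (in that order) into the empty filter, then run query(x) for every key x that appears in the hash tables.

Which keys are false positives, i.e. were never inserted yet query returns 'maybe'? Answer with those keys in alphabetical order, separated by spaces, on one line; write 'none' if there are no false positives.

Start: bits=000000
After insert 'elk': sets bits 0 5 -> bits=100001
After insert 'yak': sets bits 2 5 -> bits=101001
After insert 'cow': sets bits 2 3 -> bits=101101
After insert 'eel': sets bits 0 4 -> bits=101111
After insert 'cat': sets bits 1 -> bits=111111
Not inserted: koi — query each against bits=111111:
query koi: checks bit3=1 (all 1) -> maybe => FALSE POSITIVE
False positives (alphabetical): koi

Answer: koi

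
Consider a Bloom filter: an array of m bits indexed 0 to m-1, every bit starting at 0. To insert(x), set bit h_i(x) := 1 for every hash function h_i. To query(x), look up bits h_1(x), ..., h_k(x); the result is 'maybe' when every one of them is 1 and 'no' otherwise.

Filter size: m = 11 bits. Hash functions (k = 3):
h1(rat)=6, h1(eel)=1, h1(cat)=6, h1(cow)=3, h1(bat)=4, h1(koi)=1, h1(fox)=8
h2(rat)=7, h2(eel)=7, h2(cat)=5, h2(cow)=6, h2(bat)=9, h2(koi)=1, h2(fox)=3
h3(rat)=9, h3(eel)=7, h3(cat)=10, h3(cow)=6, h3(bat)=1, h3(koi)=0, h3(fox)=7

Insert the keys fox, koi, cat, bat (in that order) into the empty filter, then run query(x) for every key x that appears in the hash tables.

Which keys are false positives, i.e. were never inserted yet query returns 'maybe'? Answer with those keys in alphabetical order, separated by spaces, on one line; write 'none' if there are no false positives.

Start: bits=00000000000
After insert 'fox': sets bits 3 7 8 -> bits=00010001100
After insert 'koi': sets bits 0 1 -> bits=11010001100
After insert 'cat': sets bits 5 6 10 -> bits=11010111101
After insert 'bat': sets bits 1 4 9 -> bits=11011111111
Not inserted: cow eel rat — query each against bits=11011111111:
query cow: checks bit3=1, bit6=1 (all 1) -> maybe => FALSE POSITIVE
query eel: checks bit1=1, bit7=1 (all 1) -> maybe => FALSE POSITIVE
query rat: checks bit6=1, bit7=1, bit9=1 (all 1) -> maybe => FALSE POSITIVE
False positives (alphabetical): cow eel rat

Answer: cow eel rat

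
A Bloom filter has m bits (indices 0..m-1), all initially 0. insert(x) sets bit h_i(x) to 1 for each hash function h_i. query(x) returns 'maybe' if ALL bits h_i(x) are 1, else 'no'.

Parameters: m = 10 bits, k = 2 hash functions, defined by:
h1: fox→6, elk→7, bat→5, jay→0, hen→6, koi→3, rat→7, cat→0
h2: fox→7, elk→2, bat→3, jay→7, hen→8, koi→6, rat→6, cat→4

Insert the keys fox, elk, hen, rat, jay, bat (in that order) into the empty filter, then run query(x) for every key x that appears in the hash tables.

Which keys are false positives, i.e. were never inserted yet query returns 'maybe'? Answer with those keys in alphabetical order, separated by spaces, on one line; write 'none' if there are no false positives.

Start: bits=0000000000
After insert 'fox': sets bits 6 7 -> bits=0000001100
After insert 'elk': sets bits 2 7 -> bits=0010001100
After insert 'hen': sets bits 6 8 -> bits=0010001110
After insert 'rat': sets bits 6 7 -> bits=0010001110
After insert 'jay': sets bits 0 7 -> bits=1010001110
After insert 'bat': sets bits 3 5 -> bits=1011011110
Not inserted: cat koi — query each against bits=1011011110:
query cat: checks bit0=1, bit4=0 (has a 0) -> no => not a false positive
query koi: checks bit3=1, bit6=1 (all 1) -> maybe => FALSE POSITIVE
False positives (alphabetical): koi

Answer: koi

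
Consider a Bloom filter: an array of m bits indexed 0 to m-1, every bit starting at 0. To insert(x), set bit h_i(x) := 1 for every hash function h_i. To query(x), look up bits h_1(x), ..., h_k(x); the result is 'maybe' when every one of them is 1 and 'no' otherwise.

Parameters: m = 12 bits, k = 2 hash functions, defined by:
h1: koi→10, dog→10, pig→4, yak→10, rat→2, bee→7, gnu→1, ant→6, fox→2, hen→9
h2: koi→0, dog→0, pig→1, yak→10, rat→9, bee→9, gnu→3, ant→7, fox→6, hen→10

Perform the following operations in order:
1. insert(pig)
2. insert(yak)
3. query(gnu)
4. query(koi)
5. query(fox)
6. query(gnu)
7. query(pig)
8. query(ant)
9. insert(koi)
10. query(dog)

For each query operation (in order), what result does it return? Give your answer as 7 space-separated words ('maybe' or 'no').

Answer: no no no no maybe no maybe

Derivation:
Start: bits=000000000000
Op 1: insert pig -> sets bits 1 4 -> bits=010010000000
Op 2: insert yak -> sets bits 10 -> bits=010010000010
Op 3: query gnu -> checks bit1=1, bit3=0 (has a 0) -> no
Op 4: query koi -> checks bit0=0, bit10=1 (has a 0) -> no
Op 5: query fox -> checks bit2=0, bit6=0 (has a 0) -> no
Op 6: query gnu -> checks bit1=1, bit3=0 (has a 0) -> no
Op 7: query pig -> checks bit1=1, bit4=1 (all 1) -> maybe
Op 8: query ant -> checks bit6=0, bit7=0 (has a 0) -> no
Op 9: insert koi -> sets bits 0 10 -> bits=110010000010
Op 10: query dog -> checks bit0=1, bit10=1 (all 1) -> maybe
Query results in order: no no no no maybe no maybe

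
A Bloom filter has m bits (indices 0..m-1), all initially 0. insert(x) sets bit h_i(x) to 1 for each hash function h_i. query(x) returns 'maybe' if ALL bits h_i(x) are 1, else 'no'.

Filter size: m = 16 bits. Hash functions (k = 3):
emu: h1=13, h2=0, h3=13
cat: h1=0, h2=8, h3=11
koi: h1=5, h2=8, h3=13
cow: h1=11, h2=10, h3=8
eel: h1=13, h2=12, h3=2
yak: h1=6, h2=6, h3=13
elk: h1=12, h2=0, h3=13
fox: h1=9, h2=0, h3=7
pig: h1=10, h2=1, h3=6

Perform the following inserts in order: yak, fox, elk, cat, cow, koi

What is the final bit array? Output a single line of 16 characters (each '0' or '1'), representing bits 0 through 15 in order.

Answer: 1000011111111100

Derivation:
Start: bits=0000000000000000
After insert 'yak': sets bits 6 13 -> bits=0000001000000100
After insert 'fox': sets bits 0 7 9 -> bits=1000001101000100
After insert 'elk': sets bits 0 12 13 -> bits=1000001101001100
After insert 'cat': sets bits 0 8 11 -> bits=1000001111011100
After insert 'cow': sets bits 8 10 11 -> bits=1000001111111100
After insert 'koi': sets bits 5 8 13 -> bits=1000011111111100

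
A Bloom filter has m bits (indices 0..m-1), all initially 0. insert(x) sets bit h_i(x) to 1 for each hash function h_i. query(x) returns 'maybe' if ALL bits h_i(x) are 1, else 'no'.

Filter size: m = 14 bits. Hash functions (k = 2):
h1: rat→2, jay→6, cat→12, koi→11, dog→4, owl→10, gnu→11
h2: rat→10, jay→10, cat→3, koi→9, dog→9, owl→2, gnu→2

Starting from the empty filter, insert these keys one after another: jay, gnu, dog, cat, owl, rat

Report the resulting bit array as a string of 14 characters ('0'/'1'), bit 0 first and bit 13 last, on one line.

Start: bits=00000000000000
After insert 'jay': sets bits 6 10 -> bits=00000010001000
After insert 'gnu': sets bits 2 11 -> bits=00100010001100
After insert 'dog': sets bits 4 9 -> bits=00101010011100
After insert 'cat': sets bits 3 12 -> bits=00111010011110
After insert 'owl': sets bits 2 10 -> bits=00111010011110
After insert 'rat': sets bits 2 10 -> bits=00111010011110

Answer: 00111010011110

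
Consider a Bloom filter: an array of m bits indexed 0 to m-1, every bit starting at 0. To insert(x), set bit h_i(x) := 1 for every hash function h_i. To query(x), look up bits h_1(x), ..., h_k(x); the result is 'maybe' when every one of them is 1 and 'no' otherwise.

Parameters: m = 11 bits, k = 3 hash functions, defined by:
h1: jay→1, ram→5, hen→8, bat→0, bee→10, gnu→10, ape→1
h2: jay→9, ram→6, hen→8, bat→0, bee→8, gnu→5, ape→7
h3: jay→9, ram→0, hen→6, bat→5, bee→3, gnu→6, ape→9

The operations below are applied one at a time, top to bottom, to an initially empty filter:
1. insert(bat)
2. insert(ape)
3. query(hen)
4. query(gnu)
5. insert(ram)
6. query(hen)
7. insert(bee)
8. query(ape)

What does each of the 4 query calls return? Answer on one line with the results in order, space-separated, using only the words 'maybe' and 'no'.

Answer: no no no maybe

Derivation:
Start: bits=00000000000
Op 1: insert bat -> sets bits 0 5 -> bits=10000100000
Op 2: insert ape -> sets bits 1 7 9 -> bits=11000101010
Op 3: query hen -> checks bit6=0, bit8=0 (has a 0) -> no
Op 4: query gnu -> checks bit5=1, bit6=0, bit10=0 (has a 0) -> no
Op 5: insert ram -> sets bits 0 5 6 -> bits=11000111010
Op 6: query hen -> checks bit6=1, bit8=0 (has a 0) -> no
Op 7: insert bee -> sets bits 3 8 10 -> bits=11010111111
Op 8: query ape -> checks bit1=1, bit7=1, bit9=1 (all 1) -> maybe
Query results in order: no no no maybe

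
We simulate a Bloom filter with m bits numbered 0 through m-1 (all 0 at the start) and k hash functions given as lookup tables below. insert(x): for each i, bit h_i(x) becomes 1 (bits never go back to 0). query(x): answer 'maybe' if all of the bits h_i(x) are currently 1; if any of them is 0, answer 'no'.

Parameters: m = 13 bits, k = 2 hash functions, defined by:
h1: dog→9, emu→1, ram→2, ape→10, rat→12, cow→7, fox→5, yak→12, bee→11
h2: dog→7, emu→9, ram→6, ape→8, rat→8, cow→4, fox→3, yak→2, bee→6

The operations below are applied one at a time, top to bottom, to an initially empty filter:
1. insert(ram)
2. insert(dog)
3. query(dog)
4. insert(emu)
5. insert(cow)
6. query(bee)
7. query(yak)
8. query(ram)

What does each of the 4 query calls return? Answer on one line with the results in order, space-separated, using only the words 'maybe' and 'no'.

Answer: maybe no no maybe

Derivation:
Start: bits=0000000000000
Op 1: insert ram -> sets bits 2 6 -> bits=0010001000000
Op 2: insert dog -> sets bits 7 9 -> bits=0010001101000
Op 3: query dog -> checks bit7=1, bit9=1 (all 1) -> maybe
Op 4: insert emu -> sets bits 1 9 -> bits=0110001101000
Op 5: insert cow -> sets bits 4 7 -> bits=0110101101000
Op 6: query bee -> checks bit6=1, bit11=0 (has a 0) -> no
Op 7: query yak -> checks bit2=1, bit12=0 (has a 0) -> no
Op 8: query ram -> checks bit2=1, bit6=1 (all 1) -> maybe
Query results in order: maybe no no maybe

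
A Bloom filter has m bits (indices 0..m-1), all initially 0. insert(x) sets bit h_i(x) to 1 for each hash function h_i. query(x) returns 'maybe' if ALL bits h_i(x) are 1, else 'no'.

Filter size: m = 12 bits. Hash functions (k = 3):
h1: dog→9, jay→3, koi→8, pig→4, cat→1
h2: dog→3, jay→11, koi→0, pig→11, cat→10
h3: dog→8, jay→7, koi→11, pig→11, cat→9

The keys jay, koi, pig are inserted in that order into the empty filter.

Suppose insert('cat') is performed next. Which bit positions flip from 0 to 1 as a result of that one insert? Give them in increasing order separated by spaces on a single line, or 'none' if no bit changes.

Start: bits=000000000000
After insert 'jay': sets bits 3 7 11 -> bits=000100010001
After insert 'koi': sets bits 0 8 11 -> bits=100100011001
After insert 'pig': sets bits 4 11 -> bits=100110011001
insert 'cat' would touch bits 1 9 10; currently bit1=0, bit9=0, bit10=0
Bits that are 0 among those (would change 0->1): 1 9 10

Answer: 1 9 10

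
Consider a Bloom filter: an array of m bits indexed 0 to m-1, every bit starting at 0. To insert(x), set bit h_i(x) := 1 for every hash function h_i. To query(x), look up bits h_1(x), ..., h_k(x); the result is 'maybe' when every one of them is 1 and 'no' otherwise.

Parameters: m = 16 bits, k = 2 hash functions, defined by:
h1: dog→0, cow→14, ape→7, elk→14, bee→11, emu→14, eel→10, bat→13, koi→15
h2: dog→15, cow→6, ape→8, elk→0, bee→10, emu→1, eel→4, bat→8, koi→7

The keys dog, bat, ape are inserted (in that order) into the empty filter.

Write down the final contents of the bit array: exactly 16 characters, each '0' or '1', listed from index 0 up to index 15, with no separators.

Start: bits=0000000000000000
After insert 'dog': sets bits 0 15 -> bits=1000000000000001
After insert 'bat': sets bits 8 13 -> bits=1000000010000101
After insert 'ape': sets bits 7 8 -> bits=1000000110000101

Answer: 1000000110000101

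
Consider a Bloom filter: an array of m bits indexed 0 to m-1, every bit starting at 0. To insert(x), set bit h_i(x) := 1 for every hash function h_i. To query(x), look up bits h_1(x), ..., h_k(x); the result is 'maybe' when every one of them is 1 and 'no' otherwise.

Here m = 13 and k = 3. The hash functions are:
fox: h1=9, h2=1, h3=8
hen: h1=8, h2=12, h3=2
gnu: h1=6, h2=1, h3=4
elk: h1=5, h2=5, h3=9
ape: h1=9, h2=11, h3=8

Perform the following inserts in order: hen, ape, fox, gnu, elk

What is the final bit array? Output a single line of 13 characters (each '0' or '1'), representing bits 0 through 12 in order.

Start: bits=0000000000000
After insert 'hen': sets bits 2 8 12 -> bits=0010000010001
After insert 'ape': sets bits 8 9 11 -> bits=0010000011011
After insert 'fox': sets bits 1 8 9 -> bits=0110000011011
After insert 'gnu': sets bits 1 4 6 -> bits=0110101011011
After insert 'elk': sets bits 5 9 -> bits=0110111011011

Answer: 0110111011011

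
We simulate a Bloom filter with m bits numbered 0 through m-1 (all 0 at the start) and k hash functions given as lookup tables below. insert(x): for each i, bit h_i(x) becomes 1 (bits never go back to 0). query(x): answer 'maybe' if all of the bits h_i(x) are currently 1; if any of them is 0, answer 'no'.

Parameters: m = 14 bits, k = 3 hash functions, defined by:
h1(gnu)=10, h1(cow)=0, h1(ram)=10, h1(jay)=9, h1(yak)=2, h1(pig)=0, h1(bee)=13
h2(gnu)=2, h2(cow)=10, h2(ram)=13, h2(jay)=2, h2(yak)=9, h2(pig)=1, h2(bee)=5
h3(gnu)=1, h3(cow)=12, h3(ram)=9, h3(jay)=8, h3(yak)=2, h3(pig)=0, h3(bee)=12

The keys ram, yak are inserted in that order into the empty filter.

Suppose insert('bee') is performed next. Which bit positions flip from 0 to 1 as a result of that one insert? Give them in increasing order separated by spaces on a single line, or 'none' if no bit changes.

Start: bits=00000000000000
After insert 'ram': sets bits 9 10 13 -> bits=00000000011001
After insert 'yak': sets bits 2 9 -> bits=00100000011001
insert 'bee' would touch bits 5 12 13; currently bit5=0, bit12=0, bit13=1
Bits that are 0 among those (would change 0->1): 5 12

Answer: 5 12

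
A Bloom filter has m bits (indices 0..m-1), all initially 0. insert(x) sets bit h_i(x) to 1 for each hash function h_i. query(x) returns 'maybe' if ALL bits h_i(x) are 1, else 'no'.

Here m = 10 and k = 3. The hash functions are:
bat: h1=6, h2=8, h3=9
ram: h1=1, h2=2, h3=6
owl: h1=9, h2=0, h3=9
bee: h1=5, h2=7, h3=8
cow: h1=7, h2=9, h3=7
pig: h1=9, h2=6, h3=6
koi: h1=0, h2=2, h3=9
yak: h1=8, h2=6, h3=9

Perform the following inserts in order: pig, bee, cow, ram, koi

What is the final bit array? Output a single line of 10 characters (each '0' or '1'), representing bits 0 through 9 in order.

Start: bits=0000000000
After insert 'pig': sets bits 6 9 -> bits=0000001001
After insert 'bee': sets bits 5 7 8 -> bits=0000011111
After insert 'cow': sets bits 7 9 -> bits=0000011111
After insert 'ram': sets bits 1 2 6 -> bits=0110011111
After insert 'koi': sets bits 0 2 9 -> bits=1110011111

Answer: 1110011111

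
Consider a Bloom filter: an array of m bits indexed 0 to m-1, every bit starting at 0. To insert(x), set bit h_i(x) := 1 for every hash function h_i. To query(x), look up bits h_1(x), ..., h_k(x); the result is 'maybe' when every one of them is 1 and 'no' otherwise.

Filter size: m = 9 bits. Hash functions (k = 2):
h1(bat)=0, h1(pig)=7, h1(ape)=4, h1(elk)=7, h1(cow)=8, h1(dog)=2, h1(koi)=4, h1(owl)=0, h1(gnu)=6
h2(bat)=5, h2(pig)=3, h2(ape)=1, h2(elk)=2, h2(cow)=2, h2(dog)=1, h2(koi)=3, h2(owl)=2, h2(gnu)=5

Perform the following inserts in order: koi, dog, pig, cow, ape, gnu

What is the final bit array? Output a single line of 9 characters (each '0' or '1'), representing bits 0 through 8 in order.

Answer: 011111111

Derivation:
Start: bits=000000000
After insert 'koi': sets bits 3 4 -> bits=000110000
After insert 'dog': sets bits 1 2 -> bits=011110000
After insert 'pig': sets bits 3 7 -> bits=011110010
After insert 'cow': sets bits 2 8 -> bits=011110011
After insert 'ape': sets bits 1 4 -> bits=011110011
After insert 'gnu': sets bits 5 6 -> bits=011111111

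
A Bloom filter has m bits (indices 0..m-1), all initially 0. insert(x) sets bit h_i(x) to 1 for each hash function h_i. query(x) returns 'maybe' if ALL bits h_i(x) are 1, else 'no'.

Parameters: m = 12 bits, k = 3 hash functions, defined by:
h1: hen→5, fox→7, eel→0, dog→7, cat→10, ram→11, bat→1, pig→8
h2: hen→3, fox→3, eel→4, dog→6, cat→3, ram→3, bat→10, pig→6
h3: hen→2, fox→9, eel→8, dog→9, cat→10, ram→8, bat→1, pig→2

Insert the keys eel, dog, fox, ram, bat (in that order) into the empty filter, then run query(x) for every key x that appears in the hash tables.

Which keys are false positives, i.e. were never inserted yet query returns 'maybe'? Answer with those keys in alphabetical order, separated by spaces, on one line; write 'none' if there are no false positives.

Answer: cat

Derivation:
Start: bits=000000000000
After insert 'eel': sets bits 0 4 8 -> bits=100010001000
After insert 'dog': sets bits 6 7 9 -> bits=100010111100
After insert 'fox': sets bits 3 7 9 -> bits=100110111100
After insert 'ram': sets bits 3 8 11 -> bits=100110111101
After insert 'bat': sets bits 1 10 -> bits=110110111111
Not inserted: cat hen pig — query each against bits=110110111111:
query cat: checks bit3=1, bit10=1 (all 1) -> maybe => FALSE POSITIVE
query hen: checks bit2=0, bit3=1, bit5=0 (has a 0) -> no => not a false positive
query pig: checks bit2=0, bit6=1, bit8=1 (has a 0) -> no => not a false positive
False positives (alphabetical): cat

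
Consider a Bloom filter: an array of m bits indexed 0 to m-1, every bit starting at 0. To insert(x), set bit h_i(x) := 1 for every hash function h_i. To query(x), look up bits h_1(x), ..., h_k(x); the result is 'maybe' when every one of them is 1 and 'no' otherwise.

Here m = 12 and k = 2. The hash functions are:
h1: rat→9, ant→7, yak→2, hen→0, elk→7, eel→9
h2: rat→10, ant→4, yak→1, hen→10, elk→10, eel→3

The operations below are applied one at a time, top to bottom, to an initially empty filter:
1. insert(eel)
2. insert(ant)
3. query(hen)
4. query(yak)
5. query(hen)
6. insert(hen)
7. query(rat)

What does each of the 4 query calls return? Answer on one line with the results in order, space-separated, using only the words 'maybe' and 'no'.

Answer: no no no maybe

Derivation:
Start: bits=000000000000
Op 1: insert eel -> sets bits 3 9 -> bits=000100000100
Op 2: insert ant -> sets bits 4 7 -> bits=000110010100
Op 3: query hen -> checks bit0=0, bit10=0 (has a 0) -> no
Op 4: query yak -> checks bit1=0, bit2=0 (has a 0) -> no
Op 5: query hen -> checks bit0=0, bit10=0 (has a 0) -> no
Op 6: insert hen -> sets bits 0 10 -> bits=100110010110
Op 7: query rat -> checks bit9=1, bit10=1 (all 1) -> maybe
Query results in order: no no no maybe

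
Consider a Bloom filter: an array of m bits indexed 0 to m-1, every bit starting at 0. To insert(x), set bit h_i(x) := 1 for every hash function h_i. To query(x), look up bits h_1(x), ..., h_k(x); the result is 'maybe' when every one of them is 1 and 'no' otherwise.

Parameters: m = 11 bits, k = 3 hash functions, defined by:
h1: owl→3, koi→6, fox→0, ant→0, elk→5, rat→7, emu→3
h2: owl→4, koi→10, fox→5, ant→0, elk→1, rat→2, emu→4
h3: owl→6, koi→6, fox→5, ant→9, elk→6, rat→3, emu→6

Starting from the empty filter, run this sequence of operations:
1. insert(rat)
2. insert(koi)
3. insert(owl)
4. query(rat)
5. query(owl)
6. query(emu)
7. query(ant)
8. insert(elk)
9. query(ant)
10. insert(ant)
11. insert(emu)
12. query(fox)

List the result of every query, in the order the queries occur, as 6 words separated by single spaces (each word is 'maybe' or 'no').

Start: bits=00000000000
Op 1: insert rat -> sets bits 2 3 7 -> bits=00110001000
Op 2: insert koi -> sets bits 6 10 -> bits=00110011001
Op 3: insert owl -> sets bits 3 4 6 -> bits=00111011001
Op 4: query rat -> checks bit2=1, bit3=1, bit7=1 (all 1) -> maybe
Op 5: query owl -> checks bit3=1, bit4=1, bit6=1 (all 1) -> maybe
Op 6: query emu -> checks bit3=1, bit4=1, bit6=1 (all 1) -> maybe
Op 7: query ant -> checks bit0=0, bit9=0 (has a 0) -> no
Op 8: insert elk -> sets bits 1 5 6 -> bits=01111111001
Op 9: query ant -> checks bit0=0, bit9=0 (has a 0) -> no
Op 10: insert ant -> sets bits 0 9 -> bits=11111111011
Op 11: insert emu -> sets bits 3 4 6 -> bits=11111111011
Op 12: query fox -> checks bit0=1, bit5=1 (all 1) -> maybe
Query results in order: maybe maybe maybe no no maybe

Answer: maybe maybe maybe no no maybe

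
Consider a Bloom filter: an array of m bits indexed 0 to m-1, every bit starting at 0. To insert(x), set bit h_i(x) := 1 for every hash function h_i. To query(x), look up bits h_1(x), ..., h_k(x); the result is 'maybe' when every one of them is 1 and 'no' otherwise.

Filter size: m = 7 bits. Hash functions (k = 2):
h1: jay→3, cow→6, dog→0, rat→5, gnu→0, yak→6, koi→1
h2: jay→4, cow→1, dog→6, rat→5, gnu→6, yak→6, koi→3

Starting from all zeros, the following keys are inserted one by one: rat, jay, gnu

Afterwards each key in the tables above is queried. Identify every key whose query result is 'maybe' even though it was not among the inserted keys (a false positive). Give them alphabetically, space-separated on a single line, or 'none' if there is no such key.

Answer: dog yak

Derivation:
Start: bits=0000000
After insert 'rat': sets bits 5 -> bits=0000010
After insert 'jay': sets bits 3 4 -> bits=0001110
After insert 'gnu': sets bits 0 6 -> bits=1001111
Not inserted: cow dog koi yak — query each against bits=1001111:
query cow: checks bit1=0, bit6=1 (has a 0) -> no => not a false positive
query dog: checks bit0=1, bit6=1 (all 1) -> maybe => FALSE POSITIVE
query koi: checks bit1=0, bit3=1 (has a 0) -> no => not a false positive
query yak: checks bit6=1 (all 1) -> maybe => FALSE POSITIVE
False positives (alphabetical): dog yak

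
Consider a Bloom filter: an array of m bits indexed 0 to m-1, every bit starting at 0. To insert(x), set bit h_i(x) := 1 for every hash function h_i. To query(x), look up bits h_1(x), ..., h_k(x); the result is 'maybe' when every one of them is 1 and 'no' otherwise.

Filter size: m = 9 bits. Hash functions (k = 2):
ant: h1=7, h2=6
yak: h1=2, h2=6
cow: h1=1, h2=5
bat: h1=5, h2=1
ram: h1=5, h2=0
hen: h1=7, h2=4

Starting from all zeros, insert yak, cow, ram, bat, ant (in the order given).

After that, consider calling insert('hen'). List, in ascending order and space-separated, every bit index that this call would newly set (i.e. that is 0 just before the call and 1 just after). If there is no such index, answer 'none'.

Answer: 4

Derivation:
Start: bits=000000000
After insert 'yak': sets bits 2 6 -> bits=001000100
After insert 'cow': sets bits 1 5 -> bits=011001100
After insert 'ram': sets bits 0 5 -> bits=111001100
After insert 'bat': sets bits 1 5 -> bits=111001100
After insert 'ant': sets bits 6 7 -> bits=111001110
insert 'hen' would touch bits 4 7; currently bit4=0, bit7=1
Bits that are 0 among those (would change 0->1): 4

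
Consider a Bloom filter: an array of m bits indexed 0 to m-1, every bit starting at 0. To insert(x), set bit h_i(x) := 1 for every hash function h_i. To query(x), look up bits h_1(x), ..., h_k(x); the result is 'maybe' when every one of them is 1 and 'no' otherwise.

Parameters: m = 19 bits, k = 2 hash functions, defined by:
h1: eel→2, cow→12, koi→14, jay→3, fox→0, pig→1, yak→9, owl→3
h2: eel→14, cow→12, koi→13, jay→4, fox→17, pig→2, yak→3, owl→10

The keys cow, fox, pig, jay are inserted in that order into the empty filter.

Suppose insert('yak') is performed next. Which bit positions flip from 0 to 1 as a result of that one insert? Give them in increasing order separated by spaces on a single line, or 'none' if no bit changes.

Answer: 9

Derivation:
Start: bits=0000000000000000000
After insert 'cow': sets bits 12 -> bits=0000000000001000000
After insert 'fox': sets bits 0 17 -> bits=1000000000001000010
After insert 'pig': sets bits 1 2 -> bits=1110000000001000010
After insert 'jay': sets bits 3 4 -> bits=1111100000001000010
insert 'yak' would touch bits 3 9; currently bit3=1, bit9=0
Bits that are 0 among those (would change 0->1): 9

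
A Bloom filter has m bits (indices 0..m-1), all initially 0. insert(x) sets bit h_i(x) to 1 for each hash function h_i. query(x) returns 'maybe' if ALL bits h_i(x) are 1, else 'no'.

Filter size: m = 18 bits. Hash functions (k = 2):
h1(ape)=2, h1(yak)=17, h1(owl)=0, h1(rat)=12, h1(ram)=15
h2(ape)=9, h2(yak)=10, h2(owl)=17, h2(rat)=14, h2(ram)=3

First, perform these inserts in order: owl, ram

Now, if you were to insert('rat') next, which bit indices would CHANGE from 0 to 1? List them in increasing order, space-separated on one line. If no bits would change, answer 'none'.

Answer: 12 14

Derivation:
Start: bits=000000000000000000
After insert 'owl': sets bits 0 17 -> bits=100000000000000001
After insert 'ram': sets bits 3 15 -> bits=100100000000000101
insert 'rat' would touch bits 12 14; currently bit12=0, bit14=0
Bits that are 0 among those (would change 0->1): 12 14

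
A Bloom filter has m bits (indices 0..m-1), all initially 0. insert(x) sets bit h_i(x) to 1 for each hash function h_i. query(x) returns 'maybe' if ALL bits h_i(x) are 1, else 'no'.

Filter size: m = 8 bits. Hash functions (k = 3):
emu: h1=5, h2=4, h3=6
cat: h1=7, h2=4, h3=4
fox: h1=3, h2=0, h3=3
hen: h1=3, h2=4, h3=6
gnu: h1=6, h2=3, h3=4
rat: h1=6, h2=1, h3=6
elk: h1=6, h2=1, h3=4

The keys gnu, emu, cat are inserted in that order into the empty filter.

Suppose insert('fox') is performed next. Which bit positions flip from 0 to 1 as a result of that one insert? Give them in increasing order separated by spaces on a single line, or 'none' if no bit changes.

Start: bits=00000000
After insert 'gnu': sets bits 3 4 6 -> bits=00011010
After insert 'emu': sets bits 4 5 6 -> bits=00011110
After insert 'cat': sets bits 4 7 -> bits=00011111
insert 'fox' would touch bits 0 3; currently bit0=0, bit3=1
Bits that are 0 among those (would change 0->1): 0

Answer: 0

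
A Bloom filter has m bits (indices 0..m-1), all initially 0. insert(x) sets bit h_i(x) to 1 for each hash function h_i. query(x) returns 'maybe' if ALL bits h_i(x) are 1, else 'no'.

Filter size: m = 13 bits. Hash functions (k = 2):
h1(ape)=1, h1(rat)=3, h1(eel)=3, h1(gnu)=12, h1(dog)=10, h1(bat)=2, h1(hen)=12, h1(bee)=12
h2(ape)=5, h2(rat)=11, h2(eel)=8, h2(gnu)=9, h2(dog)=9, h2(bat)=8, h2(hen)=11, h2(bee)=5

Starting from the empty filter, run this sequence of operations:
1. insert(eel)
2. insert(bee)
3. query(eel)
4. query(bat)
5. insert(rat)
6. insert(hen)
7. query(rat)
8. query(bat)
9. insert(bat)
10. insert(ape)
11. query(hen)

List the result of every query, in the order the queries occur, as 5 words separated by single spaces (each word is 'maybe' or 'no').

Answer: maybe no maybe no maybe

Derivation:
Start: bits=0000000000000
Op 1: insert eel -> sets bits 3 8 -> bits=0001000010000
Op 2: insert bee -> sets bits 5 12 -> bits=0001010010001
Op 3: query eel -> checks bit3=1, bit8=1 (all 1) -> maybe
Op 4: query bat -> checks bit2=0, bit8=1 (has a 0) -> no
Op 5: insert rat -> sets bits 3 11 -> bits=0001010010011
Op 6: insert hen -> sets bits 11 12 -> bits=0001010010011
Op 7: query rat -> checks bit3=1, bit11=1 (all 1) -> maybe
Op 8: query bat -> checks bit2=0, bit8=1 (has a 0) -> no
Op 9: insert bat -> sets bits 2 8 -> bits=0011010010011
Op 10: insert ape -> sets bits 1 5 -> bits=0111010010011
Op 11: query hen -> checks bit11=1, bit12=1 (all 1) -> maybe
Query results in order: maybe no maybe no maybe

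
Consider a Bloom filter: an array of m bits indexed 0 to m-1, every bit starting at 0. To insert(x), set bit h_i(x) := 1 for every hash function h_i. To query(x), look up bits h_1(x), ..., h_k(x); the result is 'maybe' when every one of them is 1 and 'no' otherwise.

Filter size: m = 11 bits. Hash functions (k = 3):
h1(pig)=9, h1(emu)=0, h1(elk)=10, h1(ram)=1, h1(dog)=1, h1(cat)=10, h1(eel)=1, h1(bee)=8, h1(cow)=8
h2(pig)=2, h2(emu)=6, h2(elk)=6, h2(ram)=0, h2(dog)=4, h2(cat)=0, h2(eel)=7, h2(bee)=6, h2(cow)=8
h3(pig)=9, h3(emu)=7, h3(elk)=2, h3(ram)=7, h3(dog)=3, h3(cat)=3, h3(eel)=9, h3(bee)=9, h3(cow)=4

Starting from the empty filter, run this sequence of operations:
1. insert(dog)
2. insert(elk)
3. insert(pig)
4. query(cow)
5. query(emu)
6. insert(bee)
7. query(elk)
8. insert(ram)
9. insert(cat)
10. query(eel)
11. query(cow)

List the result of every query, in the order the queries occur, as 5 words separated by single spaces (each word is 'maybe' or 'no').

Answer: no no maybe maybe maybe

Derivation:
Start: bits=00000000000
Op 1: insert dog -> sets bits 1 3 4 -> bits=01011000000
Op 2: insert elk -> sets bits 2 6 10 -> bits=01111010001
Op 3: insert pig -> sets bits 2 9 -> bits=01111010011
Op 4: query cow -> checks bit4=1, bit8=0 (has a 0) -> no
Op 5: query emu -> checks bit0=0, bit6=1, bit7=0 (has a 0) -> no
Op 6: insert bee -> sets bits 6 8 9 -> bits=01111010111
Op 7: query elk -> checks bit2=1, bit6=1, bit10=1 (all 1) -> maybe
Op 8: insert ram -> sets bits 0 1 7 -> bits=11111011111
Op 9: insert cat -> sets bits 0 3 10 -> bits=11111011111
Op 10: query eel -> checks bit1=1, bit7=1, bit9=1 (all 1) -> maybe
Op 11: query cow -> checks bit4=1, bit8=1 (all 1) -> maybe
Query results in order: no no maybe maybe maybe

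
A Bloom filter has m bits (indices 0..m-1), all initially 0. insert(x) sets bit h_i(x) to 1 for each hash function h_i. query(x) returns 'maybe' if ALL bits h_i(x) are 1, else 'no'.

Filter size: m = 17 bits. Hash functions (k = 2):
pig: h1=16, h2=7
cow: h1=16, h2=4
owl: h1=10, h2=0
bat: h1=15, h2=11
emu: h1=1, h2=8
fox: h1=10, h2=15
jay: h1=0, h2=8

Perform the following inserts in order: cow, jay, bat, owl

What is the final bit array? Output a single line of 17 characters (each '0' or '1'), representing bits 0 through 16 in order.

Start: bits=00000000000000000
After insert 'cow': sets bits 4 16 -> bits=00001000000000001
After insert 'jay': sets bits 0 8 -> bits=10001000100000001
After insert 'bat': sets bits 11 15 -> bits=10001000100100011
After insert 'owl': sets bits 0 10 -> bits=10001000101100011

Answer: 10001000101100011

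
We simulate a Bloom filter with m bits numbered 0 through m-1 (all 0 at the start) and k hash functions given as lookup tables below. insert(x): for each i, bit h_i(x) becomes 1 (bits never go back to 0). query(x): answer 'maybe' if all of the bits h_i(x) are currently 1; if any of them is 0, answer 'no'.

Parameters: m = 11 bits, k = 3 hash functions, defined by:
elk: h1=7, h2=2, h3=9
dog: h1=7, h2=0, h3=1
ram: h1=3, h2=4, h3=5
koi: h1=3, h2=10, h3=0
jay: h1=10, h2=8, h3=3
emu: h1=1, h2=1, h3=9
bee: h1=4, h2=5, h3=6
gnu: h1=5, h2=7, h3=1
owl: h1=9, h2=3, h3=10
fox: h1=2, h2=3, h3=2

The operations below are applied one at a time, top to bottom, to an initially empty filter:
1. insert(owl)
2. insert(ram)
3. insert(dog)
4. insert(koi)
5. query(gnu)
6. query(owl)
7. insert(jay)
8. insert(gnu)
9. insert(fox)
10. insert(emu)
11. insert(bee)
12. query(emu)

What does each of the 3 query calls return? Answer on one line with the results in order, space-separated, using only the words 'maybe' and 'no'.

Start: bits=00000000000
Op 1: insert owl -> sets bits 3 9 10 -> bits=00010000011
Op 2: insert ram -> sets bits 3 4 5 -> bits=00011100011
Op 3: insert dog -> sets bits 0 1 7 -> bits=11011101011
Op 4: insert koi -> sets bits 0 3 10 -> bits=11011101011
Op 5: query gnu -> checks bit1=1, bit5=1, bit7=1 (all 1) -> maybe
Op 6: query owl -> checks bit3=1, bit9=1, bit10=1 (all 1) -> maybe
Op 7: insert jay -> sets bits 3 8 10 -> bits=11011101111
Op 8: insert gnu -> sets bits 1 5 7 -> bits=11011101111
Op 9: insert fox -> sets bits 2 3 -> bits=11111101111
Op 10: insert emu -> sets bits 1 9 -> bits=11111101111
Op 11: insert bee -> sets bits 4 5 6 -> bits=11111111111
Op 12: query emu -> checks bit1=1, bit9=1 (all 1) -> maybe
Query results in order: maybe maybe maybe

Answer: maybe maybe maybe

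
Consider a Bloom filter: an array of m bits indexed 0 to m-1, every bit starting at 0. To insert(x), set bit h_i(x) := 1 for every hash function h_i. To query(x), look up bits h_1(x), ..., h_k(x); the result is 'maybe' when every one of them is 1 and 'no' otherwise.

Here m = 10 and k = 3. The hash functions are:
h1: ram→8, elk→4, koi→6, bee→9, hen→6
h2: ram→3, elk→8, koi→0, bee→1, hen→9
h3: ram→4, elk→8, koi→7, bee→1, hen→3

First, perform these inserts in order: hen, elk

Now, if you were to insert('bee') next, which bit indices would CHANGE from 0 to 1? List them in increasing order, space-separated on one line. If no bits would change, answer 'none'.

Start: bits=0000000000
After insert 'hen': sets bits 3 6 9 -> bits=0001001001
After insert 'elk': sets bits 4 8 -> bits=0001101011
insert 'bee' would touch bits 1 9; currently bit1=0, bit9=1
Bits that are 0 among those (would change 0->1): 1

Answer: 1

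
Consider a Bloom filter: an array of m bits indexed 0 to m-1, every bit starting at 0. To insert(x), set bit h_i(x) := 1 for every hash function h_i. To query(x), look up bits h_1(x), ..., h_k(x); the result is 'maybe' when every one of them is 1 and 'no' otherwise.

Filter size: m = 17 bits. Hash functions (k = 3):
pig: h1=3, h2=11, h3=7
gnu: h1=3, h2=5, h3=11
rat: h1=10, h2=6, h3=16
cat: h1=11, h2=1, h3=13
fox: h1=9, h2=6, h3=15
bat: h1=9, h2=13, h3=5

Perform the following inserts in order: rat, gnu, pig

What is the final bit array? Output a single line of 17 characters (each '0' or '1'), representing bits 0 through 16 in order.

Answer: 00010111001100001

Derivation:
Start: bits=00000000000000000
After insert 'rat': sets bits 6 10 16 -> bits=00000010001000001
After insert 'gnu': sets bits 3 5 11 -> bits=00010110001100001
After insert 'pig': sets bits 3 7 11 -> bits=00010111001100001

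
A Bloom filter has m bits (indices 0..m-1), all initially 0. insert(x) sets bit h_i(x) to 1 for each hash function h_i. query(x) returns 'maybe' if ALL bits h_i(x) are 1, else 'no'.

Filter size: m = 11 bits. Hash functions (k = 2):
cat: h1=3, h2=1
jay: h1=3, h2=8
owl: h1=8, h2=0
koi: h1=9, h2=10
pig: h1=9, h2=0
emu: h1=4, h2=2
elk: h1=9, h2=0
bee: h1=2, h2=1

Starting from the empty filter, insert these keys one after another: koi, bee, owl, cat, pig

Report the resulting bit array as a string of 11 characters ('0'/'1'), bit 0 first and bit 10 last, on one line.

Start: bits=00000000000
After insert 'koi': sets bits 9 10 -> bits=00000000011
After insert 'bee': sets bits 1 2 -> bits=01100000011
After insert 'owl': sets bits 0 8 -> bits=11100000111
After insert 'cat': sets bits 1 3 -> bits=11110000111
After insert 'pig': sets bits 0 9 -> bits=11110000111

Answer: 11110000111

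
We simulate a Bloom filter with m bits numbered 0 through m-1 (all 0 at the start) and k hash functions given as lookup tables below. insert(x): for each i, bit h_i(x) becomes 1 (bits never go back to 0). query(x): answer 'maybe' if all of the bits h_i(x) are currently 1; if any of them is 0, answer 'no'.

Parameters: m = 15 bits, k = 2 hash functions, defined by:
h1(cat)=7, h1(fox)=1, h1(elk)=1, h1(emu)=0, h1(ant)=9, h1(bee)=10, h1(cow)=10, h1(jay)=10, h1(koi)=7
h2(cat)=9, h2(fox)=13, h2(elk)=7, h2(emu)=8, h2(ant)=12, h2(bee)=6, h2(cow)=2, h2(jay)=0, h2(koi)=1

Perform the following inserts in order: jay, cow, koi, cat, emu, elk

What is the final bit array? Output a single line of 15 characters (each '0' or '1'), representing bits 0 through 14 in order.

Answer: 111000011110000

Derivation:
Start: bits=000000000000000
After insert 'jay': sets bits 0 10 -> bits=100000000010000
After insert 'cow': sets bits 2 10 -> bits=101000000010000
After insert 'koi': sets bits 1 7 -> bits=111000010010000
After insert 'cat': sets bits 7 9 -> bits=111000010110000
After insert 'emu': sets bits 0 8 -> bits=111000011110000
After insert 'elk': sets bits 1 7 -> bits=111000011110000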